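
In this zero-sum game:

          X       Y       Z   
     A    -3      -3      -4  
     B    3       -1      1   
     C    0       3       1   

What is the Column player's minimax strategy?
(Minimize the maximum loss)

Column should play Z, value = 1

Work:
Column player minimizes Row's maximum payoff:
Column X: max payoff to Row = 3
Column Y: max payoff to Row = 3
Column Z: max payoff to Row = 1
Minimum is 1, achieved by column Z.
Minimax strategy: Z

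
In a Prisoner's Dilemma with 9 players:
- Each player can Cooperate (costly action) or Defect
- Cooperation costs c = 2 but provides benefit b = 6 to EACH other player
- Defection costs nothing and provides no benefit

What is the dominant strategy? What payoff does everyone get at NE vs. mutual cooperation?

Dominant: Defect; NE payoff = 0; Coop payoff = 46

Work:
Defect dominates (saves cost c = 2, benefit to others is external)
NE: All defect → everyone gets 0
If all cooperate: each receives (8)×6 - 2 = 46
Social dilemma: 46 > 0 but NE gives 0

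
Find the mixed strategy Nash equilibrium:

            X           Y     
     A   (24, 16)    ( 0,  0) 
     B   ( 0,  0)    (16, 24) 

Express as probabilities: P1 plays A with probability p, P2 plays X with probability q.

p = 0.6, q = 0.4

Work:
Find probabilities that make opponent indifferent:
P2 chooses q to make P1 indifferent between A and B
P1 chooses p to make P2 indifferent between X and Y
Mixed NE: P1 plays (A: 0.6, B: 0.4), P2 plays (X: 0.4, Y: 0.6)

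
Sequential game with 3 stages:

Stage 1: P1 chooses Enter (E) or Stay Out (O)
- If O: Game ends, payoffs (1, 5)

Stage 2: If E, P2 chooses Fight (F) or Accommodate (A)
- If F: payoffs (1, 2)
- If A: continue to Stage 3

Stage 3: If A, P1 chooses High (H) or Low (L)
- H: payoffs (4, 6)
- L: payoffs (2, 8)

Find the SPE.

SPE: (E, A, H); Outcome (4, 6)

Work:
Stage 3: P1 chooses H (4 vs 2)
Stage 2: P2: F->2, A->6 (anticipating H). Choose A
Stage 1: P1: O->1, E->4 (anticipating A, H). Choose E
SPE path: E -> A -> H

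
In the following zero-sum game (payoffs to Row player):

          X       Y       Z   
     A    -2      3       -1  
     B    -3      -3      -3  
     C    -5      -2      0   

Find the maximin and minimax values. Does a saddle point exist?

Maximin = -2, Minimax = -2, Saddle: True

Work:
Row minimums: [-2, -3, -5] → maximin = -2
Column maximums: [-2, 3, 0] → minimax = -2
Saddle point exists! Game value = -2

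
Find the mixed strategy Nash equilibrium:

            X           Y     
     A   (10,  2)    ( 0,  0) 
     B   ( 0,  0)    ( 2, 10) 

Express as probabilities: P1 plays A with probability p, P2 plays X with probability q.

p = 0.8333, q = 0.1667

Work:
Find probabilities that make opponent indifferent:
P2 chooses q to make P1 indifferent between A and B
P1 chooses p to make P2 indifferent between X and Y
Mixed NE: P1 plays (A: 0.8333, B: 0.1667), P2 plays (X: 0.1667, Y: 0.8333)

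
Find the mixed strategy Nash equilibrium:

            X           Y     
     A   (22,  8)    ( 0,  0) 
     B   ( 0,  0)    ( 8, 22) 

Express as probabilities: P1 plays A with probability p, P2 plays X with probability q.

p = 0.7333, q = 0.2667

Work:
Find probabilities that make opponent indifferent:
P2 chooses q to make P1 indifferent between A and B
P1 chooses p to make P2 indifferent between X and Y
Mixed NE: P1 plays (A: 0.7333, B: 0.2667), P2 plays (X: 0.2667, Y: 0.7333)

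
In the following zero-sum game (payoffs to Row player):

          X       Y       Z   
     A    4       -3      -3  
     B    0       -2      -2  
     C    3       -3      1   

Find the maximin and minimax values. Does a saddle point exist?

Maximin = -2, Minimax = -2, Saddle: True

Work:
Row minimums: [-3, -2, -3] → maximin = -2
Column maximums: [4, -2, 1] → minimax = -2
Saddle point exists! Game value = -2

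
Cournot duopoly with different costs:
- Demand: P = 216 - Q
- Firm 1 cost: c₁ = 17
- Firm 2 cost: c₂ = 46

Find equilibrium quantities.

q₁* = 76.0, q₂* = 47.0

Work:
Reaction: q₁ = (216 - 17 - q₂)/2
Reaction: q₂ = (216 - 46 - q₁)/2
Solve simultaneously:
q₁* = (216 - 2×17 + 46)/3 = 76.0
q₂* = (216 - 2×46 + 17)/3 = 47.0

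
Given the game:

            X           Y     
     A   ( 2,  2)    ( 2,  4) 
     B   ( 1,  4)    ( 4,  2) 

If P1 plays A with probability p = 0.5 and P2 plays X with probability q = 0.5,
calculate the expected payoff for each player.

E[P1] = 2.25, E[P2] = 3.0

Work:
E[P1] = p·q·π₁(A,X) + p·(1-q)·π₁(A,Y) + (1-p)·q·π₁(B,X) + (1-p)·(1-q)·π₁(B,Y)
= 0.5·0.5·2 + 0.5·0.5·2 + 0.5·0.5·1 + 0.5·0.5·4
= 2.25

E[P2] = 3.0 (similar calculation)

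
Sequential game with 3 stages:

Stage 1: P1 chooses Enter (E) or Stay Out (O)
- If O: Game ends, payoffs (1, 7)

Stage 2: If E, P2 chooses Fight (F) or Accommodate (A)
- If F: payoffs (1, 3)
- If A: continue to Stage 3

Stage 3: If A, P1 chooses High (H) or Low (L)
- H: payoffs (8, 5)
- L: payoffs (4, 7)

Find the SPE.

SPE: (E, A, H); Outcome (8, 5)

Work:
Stage 3: P1 chooses H (8 vs 4)
Stage 2: P2: F->3, A->5 (anticipating H). Choose A
Stage 1: P1: O->1, E->8 (anticipating A, H). Choose E
SPE path: E -> A -> H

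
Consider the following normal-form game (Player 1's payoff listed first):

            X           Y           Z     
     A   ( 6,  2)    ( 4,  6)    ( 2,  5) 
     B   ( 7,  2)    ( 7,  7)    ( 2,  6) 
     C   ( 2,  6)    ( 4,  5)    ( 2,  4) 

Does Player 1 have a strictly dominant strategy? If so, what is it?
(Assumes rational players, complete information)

No strictly dominant strategy exists for Player 1

Work:
A strategy strictly dominates another if it gives a strictly higher payoff against every opponent action. Compare each pair of P1's strategies column-by-column:
  A vs B: [6 vs 7, 4 vs 7, 2 vs 2] → A does not strictly dominate B (column X: 6 ≤ 7)
  A vs C: [6 vs 2, 4 vs 4, 2 vs 2] → A does not strictly dominate C (column Y: 4 ≤ 4)
  B vs A: [7 vs 6, 7 vs 4, 2 vs 2] → B does not strictly dominate A (column Z: 2 ≤ 2)
  B vs C: [7 vs 2, 7 vs 4, 2 vs 2] → B does not strictly dominate C (column Z: 2 ≤ 2)
  C vs A: [2 vs 6, 4 vs 4, 2 vs 2] → C does not strictly dominate A (column X: 2 ≤ 6)
  C vs B: [2 vs 7, 4 vs 7, 2 vs 2] → C does not strictly dominate B (column X: 2 ≤ 7)
No single strategy strictly dominates all others → no strictly dominant strategy.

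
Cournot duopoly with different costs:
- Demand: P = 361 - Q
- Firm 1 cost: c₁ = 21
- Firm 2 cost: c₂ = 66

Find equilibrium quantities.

q₁* = 128.33, q₂* = 83.33

Work:
Reaction: q₁ = (361 - 21 - q₂)/2
Reaction: q₂ = (361 - 66 - q₁)/2
Solve simultaneously:
q₁* = (361 - 2×21 + 66)/3 = 128.33
q₂* = (361 - 2×66 + 21)/3 = 83.33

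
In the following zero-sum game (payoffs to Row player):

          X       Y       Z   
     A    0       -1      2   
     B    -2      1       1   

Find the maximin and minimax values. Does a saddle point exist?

Maximin = -1, Minimax = 0, Saddle: False

Work:
Row minimums: [-1, -2] → maximin = -1
Column maximums: [0, 1, 2] → minimax = 0
No saddle point (maximin ≠ minimax). Mixed strategy needed.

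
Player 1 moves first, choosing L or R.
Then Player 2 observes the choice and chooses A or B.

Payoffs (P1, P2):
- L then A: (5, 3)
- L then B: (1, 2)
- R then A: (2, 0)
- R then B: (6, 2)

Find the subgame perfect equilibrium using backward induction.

P1 plays R, P2 plays A after L and B after R; Payoff (6, 2)

Work:
Backward induction:
After L: P2 chooses A → P1 gets 5
After R: P2 chooses B → P1 gets 6
P1 chooses R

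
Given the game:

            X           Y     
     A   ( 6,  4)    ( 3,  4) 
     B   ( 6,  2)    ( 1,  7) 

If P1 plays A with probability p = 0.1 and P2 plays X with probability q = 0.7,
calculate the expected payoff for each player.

E[P1] = 4.56, E[P2] = 3.55

Work:
E[P1] = p·q·π₁(A,X) + p·(1-q)·π₁(A,Y) + (1-p)·q·π₁(B,X) + (1-p)·(1-q)·π₁(B,Y)
= 0.1·0.7·6 + 0.1·0.3·3 + 0.9·0.7·6 + 0.9·0.3·1
= 4.56

E[P2] = 3.55 (similar calculation)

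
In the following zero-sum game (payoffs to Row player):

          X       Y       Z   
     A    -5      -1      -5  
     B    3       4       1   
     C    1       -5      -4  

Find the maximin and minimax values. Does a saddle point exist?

Maximin = 1, Minimax = 1, Saddle: True

Work:
Row minimums: [-5, 1, -5] → maximin = 1
Column maximums: [3, 4, 1] → minimax = 1
Saddle point exists! Game value = 1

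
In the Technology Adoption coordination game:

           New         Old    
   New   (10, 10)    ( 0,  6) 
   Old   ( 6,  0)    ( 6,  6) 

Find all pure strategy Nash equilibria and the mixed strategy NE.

Pure NE: (New, New) and (Old, Old); Mixed NE: p = 0.6, q = 0.6

Work:
Check pure NE:
(New, New): (10, 10) - no unilateral deviation beneficial
(Old, Old): (6, 6) - no unilateral deviation beneficial
Mixed NE: P1 plays New with p = 0.6, P2 plays New with q = 0.6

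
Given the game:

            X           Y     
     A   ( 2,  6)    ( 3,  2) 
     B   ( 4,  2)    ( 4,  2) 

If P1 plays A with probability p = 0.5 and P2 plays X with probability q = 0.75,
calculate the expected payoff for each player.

E[P1] = 3.125, E[P2] = 3.5

Work:
E[P1] = p·q·π₁(A,X) + p·(1-q)·π₁(A,Y) + (1-p)·q·π₁(B,X) + (1-p)·(1-q)·π₁(B,Y)
= 0.5·0.75·2 + 0.5·0.25·3 + 0.5·0.75·4 + 0.5·0.25·4
= 3.125

E[P2] = 3.5 (similar calculation)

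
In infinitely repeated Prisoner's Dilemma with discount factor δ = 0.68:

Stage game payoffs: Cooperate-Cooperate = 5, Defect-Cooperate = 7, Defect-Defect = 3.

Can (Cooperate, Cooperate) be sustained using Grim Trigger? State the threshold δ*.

δ* = 0.5; since δ = 0.68 ≥ 0.5, cooperation can be sustained

Work:
For Grim Trigger:
Cooperate forever: 5/(1-δ)
Defect then punished: 7 + 3·δ/(1-δ)
Need: 5/(1-δ) ≥ 7 + 3·δ/(1-δ)
Solving: δ ≥ (T-R)/(T-P) = (7-5)/(7-3) = 0.5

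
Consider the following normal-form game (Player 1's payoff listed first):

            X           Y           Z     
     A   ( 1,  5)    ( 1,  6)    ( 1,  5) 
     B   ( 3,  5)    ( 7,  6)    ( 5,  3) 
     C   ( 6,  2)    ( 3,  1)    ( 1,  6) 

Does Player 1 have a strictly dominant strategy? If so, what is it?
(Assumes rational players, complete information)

No strictly dominant strategy exists for Player 1

Work:
A strategy strictly dominates another if it gives a strictly higher payoff against every opponent action. Compare each pair of P1's strategies column-by-column:
  A vs B: [1 vs 3, 1 vs 7, 1 vs 5] → A does not strictly dominate B (column X: 1 ≤ 3)
  A vs C: [1 vs 6, 1 vs 3, 1 vs 1] → A does not strictly dominate C (column X: 1 ≤ 6)
  B vs A: [3 vs 1, 7 vs 1, 5 vs 1] → B strictly dominates A
  B vs C: [3 vs 6, 7 vs 3, 5 vs 1] → B does not strictly dominate C (column X: 3 ≤ 6)
  C vs A: [6 vs 1, 3 vs 1, 1 vs 1] → C does not strictly dominate A (column Z: 1 ≤ 1)
  C vs B: [6 vs 3, 3 vs 7, 1 vs 5] → C does not strictly dominate B (column Y: 3 ≤ 7)
No single strategy strictly dominates all others → no strictly dominant strategy.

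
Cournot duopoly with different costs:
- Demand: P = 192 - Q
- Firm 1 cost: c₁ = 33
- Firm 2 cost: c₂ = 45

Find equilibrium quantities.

q₁* = 57.0, q₂* = 45.0

Work:
Reaction: q₁ = (192 - 33 - q₂)/2
Reaction: q₂ = (192 - 45 - q₁)/2
Solve simultaneously:
q₁* = (192 - 2×33 + 45)/3 = 57.0
q₂* = (192 - 2×45 + 33)/3 = 45.0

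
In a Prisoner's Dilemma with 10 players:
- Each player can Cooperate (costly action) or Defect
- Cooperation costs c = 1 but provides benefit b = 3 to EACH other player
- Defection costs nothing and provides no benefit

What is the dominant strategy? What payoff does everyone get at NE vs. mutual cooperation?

Dominant: Defect; NE payoff = 0; Coop payoff = 26

Work:
Defect dominates (saves cost c = 1, benefit to others is external)
NE: All defect → everyone gets 0
If all cooperate: each receives (9)×3 - 1 = 26
Social dilemma: 26 > 0 but NE gives 0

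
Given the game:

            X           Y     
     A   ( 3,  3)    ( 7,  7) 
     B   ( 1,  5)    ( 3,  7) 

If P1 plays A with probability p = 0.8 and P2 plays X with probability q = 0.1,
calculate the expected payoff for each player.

E[P1] = 5.84, E[P2] = 6.64

Work:
E[P1] = p·q·π₁(A,X) + p·(1-q)·π₁(A,Y) + (1-p)·q·π₁(B,X) + (1-p)·(1-q)·π₁(B,Y)
= 0.8·0.1·3 + 0.8·0.9·7 + 0.2·0.1·1 + 0.2·0.9·3
= 5.84

E[P2] = 6.64 (similar calculation)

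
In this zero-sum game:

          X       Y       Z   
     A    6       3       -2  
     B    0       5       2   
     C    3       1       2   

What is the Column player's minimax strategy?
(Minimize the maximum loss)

Column should play Z, value = 2

Work:
Column player minimizes Row's maximum payoff:
Column X: max payoff to Row = 6
Column Y: max payoff to Row = 5
Column Z: max payoff to Row = 2
Minimum is 2, achieved by column Z.
Minimax strategy: Z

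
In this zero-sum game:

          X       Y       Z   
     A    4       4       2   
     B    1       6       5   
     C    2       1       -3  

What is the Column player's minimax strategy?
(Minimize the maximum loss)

Column should play X, value = 4

Work:
Column player minimizes Row's maximum payoff:
Column X: max payoff to Row = 4
Column Y: max payoff to Row = 6
Column Z: max payoff to Row = 5
Minimum is 4, achieved by column X.
Minimax strategy: X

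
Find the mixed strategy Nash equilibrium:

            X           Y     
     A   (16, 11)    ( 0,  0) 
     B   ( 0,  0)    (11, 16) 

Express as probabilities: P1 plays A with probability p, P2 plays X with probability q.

p = 0.5926, q = 0.4074

Work:
Find probabilities that make opponent indifferent:
P2 chooses q to make P1 indifferent between A and B
P1 chooses p to make P2 indifferent between X and Y
Mixed NE: P1 plays (A: 0.5926, B: 0.4074), P2 plays (X: 0.4074, Y: 0.5926)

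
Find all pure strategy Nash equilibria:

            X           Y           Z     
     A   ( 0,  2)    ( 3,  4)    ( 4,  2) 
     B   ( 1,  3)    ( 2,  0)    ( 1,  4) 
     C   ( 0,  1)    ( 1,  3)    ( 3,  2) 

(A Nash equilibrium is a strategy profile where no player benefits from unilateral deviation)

Nash equilibrium: (A, Y)

Work:
Best responses:
  P1 vs X: payoffs [0, 1, 0] → best response B (payoff 1)
  P1 vs Y: payoffs [3, 2, 1] → best response A (payoff 3)
  P1 vs Z: payoffs [4, 1, 3] → best response A (payoff 4)
  P2 vs A: payoffs [2, 4, 2] → best response Y (payoff 4)
  P2 vs B: payoffs [3, 0, 4] → best response Z (payoff 4)
  P2 vs C: payoffs [1, 3, 2] → best response Y (payoff 3)
Mutual best responses: (A,Y) → Nash equilibria.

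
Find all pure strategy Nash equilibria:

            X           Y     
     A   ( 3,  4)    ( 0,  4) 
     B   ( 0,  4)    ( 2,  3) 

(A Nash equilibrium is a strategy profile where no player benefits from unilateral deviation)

Nash equilibrium: (A, X)

Work:
Best responses:
  P1 vs X: payoffs [3, 0] → best response A (payoff 3)
  P1 vs Y: payoffs [0, 2] → best response B (payoff 2)
  P2 vs A: payoffs [4, 4] → best response X/Y (payoff 4)
  P2 vs B: payoffs [4, 3] → best response X (payoff 4)
Mutual best responses: (A,X) → Nash equilibria.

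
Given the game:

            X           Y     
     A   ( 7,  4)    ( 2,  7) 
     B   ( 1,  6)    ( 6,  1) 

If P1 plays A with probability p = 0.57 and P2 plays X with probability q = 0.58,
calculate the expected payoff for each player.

E[P1] = 4.126, E[P2] = 4.6752

Work:
E[P1] = p·q·π₁(A,X) + p·(1-q)·π₁(A,Y) + (1-p)·q·π₁(B,X) + (1-p)·(1-q)·π₁(B,Y)
= 0.57·0.58·7 + 0.57·0.42·2 + 0.43·0.58·1 + 0.43·0.42·6
= 4.126

E[P2] = 4.6752 (similar calculation)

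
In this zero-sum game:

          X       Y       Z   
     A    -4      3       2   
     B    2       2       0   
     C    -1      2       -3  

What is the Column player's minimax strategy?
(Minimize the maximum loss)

Column should play X or Z (all achieve the minimum), value = 2

Work:
Column player minimizes Row's maximum payoff:
Column X: max payoff to Row = 2
Column Y: max payoff to Row = 3
Column Z: max payoff to Row = 2
Minimum is 2, achieved by columns X, Z (tied).
Each of X or Z is a minimax strategy.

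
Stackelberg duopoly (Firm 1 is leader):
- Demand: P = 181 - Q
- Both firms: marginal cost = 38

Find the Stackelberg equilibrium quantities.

q₁* (leader) = 71.5, q₂* (follower) = 35.75

Work:
Follower's reaction: q₂ = (a - c - q₁)/2
Leader substitutes: π₁ = q₁·(a - q₁ - (a-c-q₁)/2 - c)
FOC: q₁* = (181 - 38)/2 = 71.50
Then: q₂* = (181 - 38 - 71.5)/2 = 35.75
Leader has first-mover advantage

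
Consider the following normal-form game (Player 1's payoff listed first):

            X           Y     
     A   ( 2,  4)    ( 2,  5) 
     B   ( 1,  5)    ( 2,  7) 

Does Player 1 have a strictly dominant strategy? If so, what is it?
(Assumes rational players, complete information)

No strictly dominant strategy exists for Player 1

Work:
A strategy strictly dominates another if it gives a strictly higher payoff against every opponent action. Compare each pair of P1's strategies column-by-column:
  A vs B: [2 vs 1, 2 vs 2] → A does not strictly dominate B (column Y: 2 ≤ 2)
  B vs A: [1 vs 2, 2 vs 2] → B does not strictly dominate A (column X: 1 ≤ 2)
No single strategy strictly dominates all others → no strictly dominant strategy.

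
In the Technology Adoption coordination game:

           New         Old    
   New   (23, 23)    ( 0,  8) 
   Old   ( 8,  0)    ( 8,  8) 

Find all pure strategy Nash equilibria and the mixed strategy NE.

Pure NE: (New, New) and (Old, Old); Mixed NE: p = 0.3478, q = 0.3478

Work:
Check pure NE:
(New, New): (23, 23) - no unilateral deviation beneficial
(Old, Old): (8, 8) - no unilateral deviation beneficial
Mixed NE: P1 plays New with p = 0.3478, P2 plays New with q = 0.3478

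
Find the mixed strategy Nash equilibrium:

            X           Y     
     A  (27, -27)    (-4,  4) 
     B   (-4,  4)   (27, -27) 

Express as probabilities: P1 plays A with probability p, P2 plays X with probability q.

p = 0.5, q = 0.5

Work:
Find probabilities that make opponent indifferent:
P2 chooses q to make P1 indifferent between A and B
P1 chooses p to make P2 indifferent between X and Y
Mixed NE: P1 plays (A: 0.5, B: 0.5), P2 plays (X: 0.5, Y: 0.5)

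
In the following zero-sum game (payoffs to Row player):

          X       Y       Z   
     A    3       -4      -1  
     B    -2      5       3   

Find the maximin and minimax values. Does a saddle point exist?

Maximin = -2, Minimax = 3, Saddle: False

Work:
Row minimums: [-4, -2] → maximin = -2
Column maximums: [3, 5, 3] → minimax = 3
No saddle point (maximin ≠ minimax). Mixed strategy needed.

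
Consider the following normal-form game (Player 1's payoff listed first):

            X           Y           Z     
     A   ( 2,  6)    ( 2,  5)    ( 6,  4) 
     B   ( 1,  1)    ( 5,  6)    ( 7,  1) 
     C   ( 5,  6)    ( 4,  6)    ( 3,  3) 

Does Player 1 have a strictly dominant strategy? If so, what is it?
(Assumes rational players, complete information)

No strictly dominant strategy exists for Player 1

Work:
A strategy strictly dominates another if it gives a strictly higher payoff against every opponent action. Compare each pair of P1's strategies column-by-column:
  A vs B: [2 vs 1, 2 vs 5, 6 vs 7] → A does not strictly dominate B (column Y: 2 ≤ 5)
  A vs C: [2 vs 5, 2 vs 4, 6 vs 3] → A does not strictly dominate C (column X: 2 ≤ 5)
  B vs A: [1 vs 2, 5 vs 2, 7 vs 6] → B does not strictly dominate A (column X: 1 ≤ 2)
  B vs C: [1 vs 5, 5 vs 4, 7 vs 3] → B does not strictly dominate C (column X: 1 ≤ 5)
  C vs A: [5 vs 2, 4 vs 2, 3 vs 6] → C does not strictly dominate A (column Z: 3 ≤ 6)
  C vs B: [5 vs 1, 4 vs 5, 3 vs 7] → C does not strictly dominate B (column Y: 4 ≤ 5)
No single strategy strictly dominates all others → no strictly dominant strategy.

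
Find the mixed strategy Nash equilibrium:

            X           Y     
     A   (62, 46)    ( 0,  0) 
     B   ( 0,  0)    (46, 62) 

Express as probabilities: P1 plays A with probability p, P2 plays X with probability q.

p = 0.5741, q = 0.4259

Work:
Find probabilities that make opponent indifferent:
P2 chooses q to make P1 indifferent between A and B
P1 chooses p to make P2 indifferent between X and Y
Mixed NE: P1 plays (A: 0.5741, B: 0.4259), P2 plays (X: 0.4259, Y: 0.5741)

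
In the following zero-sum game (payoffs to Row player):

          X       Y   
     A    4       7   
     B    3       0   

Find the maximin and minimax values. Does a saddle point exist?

Maximin = 4, Minimax = 4, Saddle: True

Work:
Row minimums: [4, 0] → maximin = 4
Column maximums: [4, 7] → minimax = 4
Saddle point exists! Game value = 4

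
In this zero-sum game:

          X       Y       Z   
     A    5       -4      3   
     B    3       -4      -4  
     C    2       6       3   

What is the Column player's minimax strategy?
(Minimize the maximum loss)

Column should play Z, value = 3

Work:
Column player minimizes Row's maximum payoff:
Column X: max payoff to Row = 5
Column Y: max payoff to Row = 6
Column Z: max payoff to Row = 3
Minimum is 3, achieved by column Z.
Minimax strategy: Z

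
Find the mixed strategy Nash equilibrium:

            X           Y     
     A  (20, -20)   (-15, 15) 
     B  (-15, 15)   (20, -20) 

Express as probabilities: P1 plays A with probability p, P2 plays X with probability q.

p = 0.5, q = 0.5

Work:
Find probabilities that make opponent indifferent:
P2 chooses q to make P1 indifferent between A and B
P1 chooses p to make P2 indifferent between X and Y
Mixed NE: P1 plays (A: 0.5, B: 0.5), P2 plays (X: 0.5, Y: 0.5)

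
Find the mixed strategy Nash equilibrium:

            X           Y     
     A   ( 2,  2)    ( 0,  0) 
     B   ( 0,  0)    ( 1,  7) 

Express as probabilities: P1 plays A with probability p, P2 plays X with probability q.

p = 0.7778, q = 0.3333

Work:
Find probabilities that make opponent indifferent:
P2 chooses q to make P1 indifferent between A and B
P1 chooses p to make P2 indifferent between X and Y
Mixed NE: P1 plays (A: 0.7778, B: 0.2222), P2 plays (X: 0.3333, Y: 0.6667)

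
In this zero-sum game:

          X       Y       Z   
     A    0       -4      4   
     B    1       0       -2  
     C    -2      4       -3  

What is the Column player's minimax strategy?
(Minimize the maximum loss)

Column should play X, value = 1

Work:
Column player minimizes Row's maximum payoff:
Column X: max payoff to Row = 1
Column Y: max payoff to Row = 4
Column Z: max payoff to Row = 4
Minimum is 1, achieved by column X.
Minimax strategy: X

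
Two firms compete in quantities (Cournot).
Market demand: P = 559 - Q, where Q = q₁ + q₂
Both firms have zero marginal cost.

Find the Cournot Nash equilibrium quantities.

q₁* = q₂* = 186.33; P* = 186.33

Work:
Profit: π_i = P·q_i = (a - q_i - q_j)·q_i
FOC: ∂π_i/∂q_i = a - 2q_i - q_j = 0
Reaction function: q_i = (559 - q_j)/2
Symmetry: q* = 559/3 = 186.33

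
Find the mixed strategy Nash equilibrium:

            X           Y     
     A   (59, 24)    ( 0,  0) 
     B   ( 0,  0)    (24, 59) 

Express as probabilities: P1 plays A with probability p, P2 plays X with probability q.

p = 0.7108, q = 0.2892

Work:
Find probabilities that make opponent indifferent:
P2 chooses q to make P1 indifferent between A and B
P1 chooses p to make P2 indifferent between X and Y
Mixed NE: P1 plays (A: 0.7108, B: 0.2892), P2 plays (X: 0.2892, Y: 0.7108)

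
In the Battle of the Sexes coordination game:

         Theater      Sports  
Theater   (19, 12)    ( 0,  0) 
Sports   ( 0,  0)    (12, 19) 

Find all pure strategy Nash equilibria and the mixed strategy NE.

Pure NE: (Theater, Theater) and (Sports, Sports); Mixed NE: p = 0.6129, q = 0.3871

Work:
Check pure NE:
(Theater, Theater): (19, 12) - no unilateral deviation beneficial
(Sports, Sports): (12, 19) - no unilateral deviation beneficial
Mixed NE: P1 plays Theater with p = 0.6129, P2 plays Theater with q = 0.3871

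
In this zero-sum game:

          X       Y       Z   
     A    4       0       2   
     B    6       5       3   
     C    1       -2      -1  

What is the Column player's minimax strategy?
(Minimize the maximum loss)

Column should play Z, value = 3

Work:
Column player minimizes Row's maximum payoff:
Column X: max payoff to Row = 6
Column Y: max payoff to Row = 5
Column Z: max payoff to Row = 3
Minimum is 3, achieved by column Z.
Minimax strategy: Z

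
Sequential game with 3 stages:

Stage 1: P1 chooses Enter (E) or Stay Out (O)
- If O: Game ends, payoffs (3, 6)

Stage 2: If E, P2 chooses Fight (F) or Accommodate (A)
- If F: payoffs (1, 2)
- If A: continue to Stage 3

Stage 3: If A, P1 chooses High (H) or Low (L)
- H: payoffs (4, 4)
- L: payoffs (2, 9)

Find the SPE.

SPE: (E, A, H); Outcome (4, 4)

Work:
Stage 3: P1 chooses H (4 vs 2)
Stage 2: P2: F->2, A->4 (anticipating H). Choose A
Stage 1: P1: O->3, E->4 (anticipating A, H). Choose E
SPE path: E -> A -> H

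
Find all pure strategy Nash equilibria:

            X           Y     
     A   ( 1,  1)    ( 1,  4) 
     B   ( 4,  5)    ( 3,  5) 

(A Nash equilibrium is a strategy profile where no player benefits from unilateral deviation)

Nash equilibrium: (B, X), (B, Y)

Work:
Best responses:
  P1 vs X: payoffs [1, 4] → best response B (payoff 4)
  P1 vs Y: payoffs [1, 3] → best response B (payoff 3)
  P2 vs A: payoffs [1, 4] → best response Y (payoff 4)
  P2 vs B: payoffs [5, 5] → best response X/Y (payoff 5)
Mutual best responses: (B,X), (B,Y) → Nash equilibria.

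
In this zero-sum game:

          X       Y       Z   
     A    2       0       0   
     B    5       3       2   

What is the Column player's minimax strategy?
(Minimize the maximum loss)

Column should play Z, value = 2

Work:
Column player minimizes Row's maximum payoff:
Column X: max payoff to Row = 5
Column Y: max payoff to Row = 3
Column Z: max payoff to Row = 2
Minimum is 2, achieved by column Z.
Minimax strategy: Z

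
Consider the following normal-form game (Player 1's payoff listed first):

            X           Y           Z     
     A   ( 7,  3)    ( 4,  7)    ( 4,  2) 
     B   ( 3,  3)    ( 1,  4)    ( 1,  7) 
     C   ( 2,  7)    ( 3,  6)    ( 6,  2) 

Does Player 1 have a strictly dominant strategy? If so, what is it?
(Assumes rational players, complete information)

No strictly dominant strategy exists for Player 1

Work:
A strategy strictly dominates another if it gives a strictly higher payoff against every opponent action. Compare each pair of P1's strategies column-by-column:
  A vs B: [7 vs 3, 4 vs 1, 4 vs 1] → A strictly dominates B
  A vs C: [7 vs 2, 4 vs 3, 4 vs 6] → A does not strictly dominate C (column Z: 4 ≤ 6)
  B vs A: [3 vs 7, 1 vs 4, 1 vs 4] → B does not strictly dominate A (column X: 3 ≤ 7)
  B vs C: [3 vs 2, 1 vs 3, 1 vs 6] → B does not strictly dominate C (column Y: 1 ≤ 3)
  C vs A: [2 vs 7, 3 vs 4, 6 vs 4] → C does not strictly dominate A (column X: 2 ≤ 7)
  C vs B: [2 vs 3, 3 vs 1, 6 vs 1] → C does not strictly dominate B (column X: 2 ≤ 3)
No single strategy strictly dominates all others → no strictly dominant strategy.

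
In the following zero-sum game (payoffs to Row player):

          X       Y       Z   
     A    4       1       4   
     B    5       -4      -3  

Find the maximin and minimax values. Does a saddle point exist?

Maximin = 1, Minimax = 1, Saddle: True

Work:
Row minimums: [1, -4] → maximin = 1
Column maximums: [5, 1, 4] → minimax = 1
Saddle point exists! Game value = 1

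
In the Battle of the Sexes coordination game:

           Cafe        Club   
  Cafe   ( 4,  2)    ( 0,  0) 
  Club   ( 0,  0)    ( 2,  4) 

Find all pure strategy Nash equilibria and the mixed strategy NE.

Pure NE: (Cafe, Cafe) and (Club, Club); Mixed NE: p = 0.6667, q = 0.3333

Work:
Check pure NE:
(Cafe, Cafe): (4, 2) - no unilateral deviation beneficial
(Club, Club): (2, 4) - no unilateral deviation beneficial
Mixed NE: P1 plays Cafe with p = 0.6667, P2 plays Cafe with q = 0.3333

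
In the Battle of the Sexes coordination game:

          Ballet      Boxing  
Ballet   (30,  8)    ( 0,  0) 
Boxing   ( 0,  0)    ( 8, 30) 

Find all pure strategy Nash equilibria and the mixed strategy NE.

Pure NE: (Ballet, Ballet) and (Boxing, Boxing); Mixed NE: p = 0.7895, q = 0.2105

Work:
Check pure NE:
(Ballet, Ballet): (30, 8) - no unilateral deviation beneficial
(Boxing, Boxing): (8, 30) - no unilateral deviation beneficial
Mixed NE: P1 plays Ballet with p = 0.7895, P2 plays Ballet with q = 0.2105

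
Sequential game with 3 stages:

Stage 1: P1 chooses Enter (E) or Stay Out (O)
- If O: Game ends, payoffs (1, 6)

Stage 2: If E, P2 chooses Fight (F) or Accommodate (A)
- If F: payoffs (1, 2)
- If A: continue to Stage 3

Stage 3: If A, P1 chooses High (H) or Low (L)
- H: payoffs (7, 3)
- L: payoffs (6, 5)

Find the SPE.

SPE: (E, A, H); Outcome (7, 3)

Work:
Stage 3: P1 chooses H (7 vs 6)
Stage 2: P2: F->2, A->3 (anticipating H). Choose A
Stage 1: P1: O->1, E->7 (anticipating A, H). Choose E
SPE path: E -> A -> H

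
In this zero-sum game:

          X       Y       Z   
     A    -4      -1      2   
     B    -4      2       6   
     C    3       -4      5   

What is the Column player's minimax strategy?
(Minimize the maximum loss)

Column should play Y, value = 2

Work:
Column player minimizes Row's maximum payoff:
Column X: max payoff to Row = 3
Column Y: max payoff to Row = 2
Column Z: max payoff to Row = 6
Minimum is 2, achieved by column Y.
Minimax strategy: Y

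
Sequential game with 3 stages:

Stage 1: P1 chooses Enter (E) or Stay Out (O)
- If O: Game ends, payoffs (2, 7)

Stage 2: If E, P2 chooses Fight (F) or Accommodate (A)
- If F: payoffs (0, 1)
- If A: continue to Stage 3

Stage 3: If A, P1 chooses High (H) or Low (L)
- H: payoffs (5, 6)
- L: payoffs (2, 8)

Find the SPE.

SPE: (E, A, H); Outcome (5, 6)

Work:
Stage 3: P1 chooses H (5 vs 2)
Stage 2: P2: F->1, A->6 (anticipating H). Choose A
Stage 1: P1: O->2, E->5 (anticipating A, H). Choose E
SPE path: E -> A -> H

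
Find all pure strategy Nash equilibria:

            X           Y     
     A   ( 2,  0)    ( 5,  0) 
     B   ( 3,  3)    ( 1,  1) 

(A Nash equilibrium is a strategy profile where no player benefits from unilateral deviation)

Nash equilibrium: (A, Y), (B, X)

Work:
Best responses:
  P1 vs X: payoffs [2, 3] → best response B (payoff 3)
  P1 vs Y: payoffs [5, 1] → best response A (payoff 5)
  P2 vs A: payoffs [0, 0] → best response X/Y (payoff 0)
  P2 vs B: payoffs [3, 1] → best response X (payoff 3)
Mutual best responses: (A,Y), (B,X) → Nash equilibria.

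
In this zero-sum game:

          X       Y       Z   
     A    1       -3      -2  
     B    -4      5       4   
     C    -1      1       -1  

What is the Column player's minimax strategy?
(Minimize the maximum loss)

Column should play X, value = 1

Work:
Column player minimizes Row's maximum payoff:
Column X: max payoff to Row = 1
Column Y: max payoff to Row = 5
Column Z: max payoff to Row = 4
Minimum is 1, achieved by column X.
Minimax strategy: X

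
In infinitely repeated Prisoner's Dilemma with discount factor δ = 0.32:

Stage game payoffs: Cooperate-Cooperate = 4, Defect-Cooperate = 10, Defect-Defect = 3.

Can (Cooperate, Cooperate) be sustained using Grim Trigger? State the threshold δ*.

δ* = 0.8571; since δ = 0.32 < 0.8571, cooperation cannot be sustained

Work:
For Grim Trigger:
Cooperate forever: 4/(1-δ)
Defect then punished: 10 + 3·δ/(1-δ)
Need: 4/(1-δ) ≥ 10 + 3·δ/(1-δ)
Solving: δ ≥ (T-R)/(T-P) = (10-4)/(10-3) = 0.8571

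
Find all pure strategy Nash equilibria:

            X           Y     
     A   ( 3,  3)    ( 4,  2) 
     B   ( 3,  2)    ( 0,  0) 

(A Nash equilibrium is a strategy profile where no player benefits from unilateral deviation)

Nash equilibrium: (A, X), (B, X)

Work:
Best responses:
  P1 vs X: payoffs [3, 3] → best response A/B (payoff 3)
  P1 vs Y: payoffs [4, 0] → best response A (payoff 4)
  P2 vs A: payoffs [3, 2] → best response X (payoff 3)
  P2 vs B: payoffs [2, 0] → best response X (payoff 2)
Mutual best responses: (A,X), (B,X) → Nash equilibria.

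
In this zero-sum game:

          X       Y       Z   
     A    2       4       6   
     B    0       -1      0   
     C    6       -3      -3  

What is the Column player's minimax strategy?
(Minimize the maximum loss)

Column should play Y, value = 4

Work:
Column player minimizes Row's maximum payoff:
Column X: max payoff to Row = 6
Column Y: max payoff to Row = 4
Column Z: max payoff to Row = 6
Minimum is 4, achieved by column Y.
Minimax strategy: Y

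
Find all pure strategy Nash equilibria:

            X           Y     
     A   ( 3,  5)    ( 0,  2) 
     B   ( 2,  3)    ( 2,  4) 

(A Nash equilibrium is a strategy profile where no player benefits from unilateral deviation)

Nash equilibrium: (A, X), (B, Y)

Work:
Best responses:
  P1 vs X: payoffs [3, 2] → best response A (payoff 3)
  P1 vs Y: payoffs [0, 2] → best response B (payoff 2)
  P2 vs A: payoffs [5, 2] → best response X (payoff 5)
  P2 vs B: payoffs [3, 4] → best response Y (payoff 4)
Mutual best responses: (A,X), (B,Y) → Nash equilibria.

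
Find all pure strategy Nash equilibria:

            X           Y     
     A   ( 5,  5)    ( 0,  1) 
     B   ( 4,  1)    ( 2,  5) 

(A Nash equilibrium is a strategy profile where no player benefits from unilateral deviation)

Nash equilibrium: (A, X), (B, Y)

Work:
Best responses:
  P1 vs X: payoffs [5, 4] → best response A (payoff 5)
  P1 vs Y: payoffs [0, 2] → best response B (payoff 2)
  P2 vs A: payoffs [5, 1] → best response X (payoff 5)
  P2 vs B: payoffs [1, 5] → best response Y (payoff 5)
Mutual best responses: (A,X), (B,Y) → Nash equilibria.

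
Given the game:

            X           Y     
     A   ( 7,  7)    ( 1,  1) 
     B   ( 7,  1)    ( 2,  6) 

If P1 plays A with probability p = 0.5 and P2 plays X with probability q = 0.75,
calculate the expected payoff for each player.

E[P1] = 5.625, E[P2] = 3.875

Work:
E[P1] = p·q·π₁(A,X) + p·(1-q)·π₁(A,Y) + (1-p)·q·π₁(B,X) + (1-p)·(1-q)·π₁(B,Y)
= 0.5·0.75·7 + 0.5·0.25·1 + 0.5·0.75·7 + 0.5·0.25·2
= 5.625

E[P2] = 3.875 (similar calculation)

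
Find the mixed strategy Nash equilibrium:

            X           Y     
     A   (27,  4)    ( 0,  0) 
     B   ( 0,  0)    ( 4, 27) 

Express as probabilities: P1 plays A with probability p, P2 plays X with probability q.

p = 0.871, q = 0.129

Work:
Find probabilities that make opponent indifferent:
P2 chooses q to make P1 indifferent between A and B
P1 chooses p to make P2 indifferent between X and Y
Mixed NE: P1 plays (A: 0.871, B: 0.129), P2 plays (X: 0.129, Y: 0.871)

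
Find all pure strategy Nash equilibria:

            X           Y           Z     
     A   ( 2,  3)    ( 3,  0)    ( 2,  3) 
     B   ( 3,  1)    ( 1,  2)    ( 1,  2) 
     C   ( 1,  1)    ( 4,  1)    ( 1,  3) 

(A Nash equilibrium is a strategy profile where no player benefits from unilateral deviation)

Nash equilibrium: (A, Z)

Work:
Best responses:
  P1 vs X: payoffs [2, 3, 1] → best response B (payoff 3)
  P1 vs Y: payoffs [3, 1, 4] → best response C (payoff 4)
  P1 vs Z: payoffs [2, 1, 1] → best response A (payoff 2)
  P2 vs A: payoffs [3, 0, 3] → best response X/Z (payoff 3)
  P2 vs B: payoffs [1, 2, 2] → best response Y/Z (payoff 2)
  P2 vs C: payoffs [1, 1, 3] → best response Z (payoff 3)
Mutual best responses: (A,Z) → Nash equilibria.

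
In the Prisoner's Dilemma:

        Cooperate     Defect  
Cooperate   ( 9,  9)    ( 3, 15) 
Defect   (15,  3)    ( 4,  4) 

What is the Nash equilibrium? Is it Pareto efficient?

(Defect, Defect) is NE; not Pareto efficient

Work:
Defect dominates Cooperate for both players:
If P2 cooperates: Defect (15) > Cooperate (9)
If P2 defects: Defect (4) > Cooperate (3)
NE: (Defect, Defect) with payoff (4, 4)
But (Cooperate, Cooperate) = (9, 9) Pareto dominates (4, 4)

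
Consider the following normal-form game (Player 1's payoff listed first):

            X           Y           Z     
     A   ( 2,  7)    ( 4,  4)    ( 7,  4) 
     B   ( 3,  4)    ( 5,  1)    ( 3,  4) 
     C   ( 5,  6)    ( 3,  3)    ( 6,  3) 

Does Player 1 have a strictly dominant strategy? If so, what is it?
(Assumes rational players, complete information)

No strictly dominant strategy exists for Player 1

Work:
A strategy strictly dominates another if it gives a strictly higher payoff against every opponent action. Compare each pair of P1's strategies column-by-column:
  A vs B: [2 vs 3, 4 vs 5, 7 vs 3] → A does not strictly dominate B (column X: 2 ≤ 3)
  A vs C: [2 vs 5, 4 vs 3, 7 vs 6] → A does not strictly dominate C (column X: 2 ≤ 5)
  B vs A: [3 vs 2, 5 vs 4, 3 vs 7] → B does not strictly dominate A (column Z: 3 ≤ 7)
  B vs C: [3 vs 5, 5 vs 3, 3 vs 6] → B does not strictly dominate C (column X: 3 ≤ 5)
  C vs A: [5 vs 2, 3 vs 4, 6 vs 7] → C does not strictly dominate A (column Y: 3 ≤ 4)
  C vs B: [5 vs 3, 3 vs 5, 6 vs 3] → C does not strictly dominate B (column Y: 3 ≤ 5)
No single strategy strictly dominates all others → no strictly dominant strategy.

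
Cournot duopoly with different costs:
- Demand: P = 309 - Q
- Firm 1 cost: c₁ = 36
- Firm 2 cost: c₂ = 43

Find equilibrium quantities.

q₁* = 93.33, q₂* = 86.33

Work:
Reaction: q₁ = (309 - 36 - q₂)/2
Reaction: q₂ = (309 - 43 - q₁)/2
Solve simultaneously:
q₁* = (309 - 2×36 + 43)/3 = 93.33
q₂* = (309 - 2×43 + 36)/3 = 86.33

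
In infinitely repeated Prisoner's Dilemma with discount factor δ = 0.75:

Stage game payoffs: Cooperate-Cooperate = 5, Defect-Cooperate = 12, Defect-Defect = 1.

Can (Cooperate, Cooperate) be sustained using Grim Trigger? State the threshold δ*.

δ* = 0.6364; since δ = 0.75 ≥ 0.6364, cooperation can be sustained

Work:
For Grim Trigger:
Cooperate forever: 5/(1-δ)
Defect then punished: 12 + 1·δ/(1-δ)
Need: 5/(1-δ) ≥ 12 + 1·δ/(1-δ)
Solving: δ ≥ (T-R)/(T-P) = (12-5)/(12-1) = 0.6364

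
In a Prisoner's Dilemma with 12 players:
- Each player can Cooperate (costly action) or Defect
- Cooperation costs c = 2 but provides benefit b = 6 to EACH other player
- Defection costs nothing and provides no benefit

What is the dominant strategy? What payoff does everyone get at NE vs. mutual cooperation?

Dominant: Defect; NE payoff = 0; Coop payoff = 64

Work:
Defect dominates (saves cost c = 2, benefit to others is external)
NE: All defect → everyone gets 0
If all cooperate: each receives (11)×6 - 2 = 64
Social dilemma: 64 > 0 but NE gives 0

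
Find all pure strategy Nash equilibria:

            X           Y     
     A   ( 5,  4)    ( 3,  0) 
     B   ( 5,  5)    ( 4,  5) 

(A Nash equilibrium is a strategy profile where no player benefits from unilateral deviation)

Nash equilibrium: (A, X), (B, X), (B, Y)

Work:
Best responses:
  P1 vs X: payoffs [5, 5] → best response A/B (payoff 5)
  P1 vs Y: payoffs [3, 4] → best response B (payoff 4)
  P2 vs A: payoffs [4, 0] → best response X (payoff 4)
  P2 vs B: payoffs [5, 5] → best response X/Y (payoff 5)
Mutual best responses: (A,X), (B,X), (B,Y) → Nash equilibria.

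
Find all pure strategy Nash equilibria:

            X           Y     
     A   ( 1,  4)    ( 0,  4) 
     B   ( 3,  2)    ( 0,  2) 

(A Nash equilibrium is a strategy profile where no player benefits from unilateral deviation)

Nash equilibrium: (A, Y), (B, X), (B, Y)

Work:
Best responses:
  P1 vs X: payoffs [1, 3] → best response B (payoff 3)
  P1 vs Y: payoffs [0, 0] → best response A/B (payoff 0)
  P2 vs A: payoffs [4, 4] → best response X/Y (payoff 4)
  P2 vs B: payoffs [2, 2] → best response X/Y (payoff 2)
Mutual best responses: (A,Y), (B,X), (B,Y) → Nash equilibria.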